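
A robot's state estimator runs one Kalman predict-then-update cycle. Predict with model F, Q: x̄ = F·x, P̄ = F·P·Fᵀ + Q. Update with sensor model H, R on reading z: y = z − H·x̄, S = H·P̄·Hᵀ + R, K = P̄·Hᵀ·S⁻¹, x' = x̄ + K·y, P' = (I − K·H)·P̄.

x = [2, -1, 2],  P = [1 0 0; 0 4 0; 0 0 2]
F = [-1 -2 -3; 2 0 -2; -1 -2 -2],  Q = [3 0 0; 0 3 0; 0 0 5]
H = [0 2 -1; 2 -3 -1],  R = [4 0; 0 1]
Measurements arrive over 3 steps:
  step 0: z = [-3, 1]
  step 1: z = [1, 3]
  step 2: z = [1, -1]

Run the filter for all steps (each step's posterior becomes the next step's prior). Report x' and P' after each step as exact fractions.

step 0: x̄ = F·x = [-6, 0, -4]
step 0: P̄ = F·P·Fᵀ + Q = [38 10 29; 10 15 6; 29 6 30]
step 0: y = z − H·x̄ = [-7, 9]
step 0: S = H·P̄·Hᵀ + R = [70 -72; -72 118]
step 0: K = P̄·Hᵀ·S⁻¹ = [81/1538 271/1538; 150/769 -221/1538; -351/769 -149/769]
step 0: x' = x̄ + K·y = [-3678/769, -4089/1538, -1960/769]
step 0: P' = (I − K·H)·P̄ = [27283/769 21837/1538 21675/769; 21837/1538 9019/1538 8419/769; 21675/769 8419/769 18242/769]
step 1: x̄ = F·x = [13647/769, -3436/769, 11687/769]
step 1: P̄ = F·P·Fᵀ + Q = [486558/769 -41812/769 391012/769; -41812/769 11007/769 -34946/769; 391012/769 -34946/769 319860/769]
step 1: y = z − H·x̄ = [19328/769, -23608/769]
step 1: S = H·P̄·Hᵀ + R = [506748/769 -730400/769; -730400/769 1093944/769]
step 1: K = P̄·Hᵀ·S⁻¹ = [-99073/848089 87705/154198; 107205/848089 5993/616792; -45176/77099 3563/28036]
step 1: x' = x̄ + K·y = [-2248349/848089, -1347873/848089, -264529/77099]
step 1: P' = (I − K·H)·P̄ = [31624836/848089 24948401/1696178 2304063/77099; 24948401/1696178 40590369/6784712 3534099/308396; 2304063/77099 3534099/308396 354137/14018]
step 2: x̄ = F·x = [13673552/848089, 1322940/848089, 10763733/848089]
step 2: P̄ = F·P·Fᵀ + Q = [565882111/848089 -47098426/848089 454279741/848089; -47098426/848089 11987221/848089 -39259617/848089; 454279741/848089 -39259617/848089 741774743/1696178]
step 2: y = z − H·x̄ = [8965942/848089, -13462640/848089]
step 2: S = H·P̄·Hᵀ + R = [1158534159/1696178 -1674497515/1696178; -1674497515/1696178 2511306679/1696178]
step 2: K = P̄·Hᵀ·S⁻¹ = [-3742684729/31097161856 17782112187/31097161856; 7770571119/62194323712 678933827/62194323712; -18303977379/31097161856 4027928857/31097161856]
step 2: x' = x̄ + K·y = [89765219613/15548580928, 84194941141/31097161856, 68614609775/15548580928]
step 2: P' = (I − K·H)·P̄ = [580669656937/15548580928 457985155329/31097161856 465470524787/15548580928; 457985155329/31097161856 372468794393/62194323712 356927652155/31097161856; 465470524787/15548580928 356927652155/31097161856 393535606913/15548580928]

step 0: x' = [-3678/769, -4089/1538, -1960/769], P' = [27283/769 21837/1538 21675/769; 21837/1538 9019/1538 8419/769; 21675/769 8419/769 18242/769]
step 1: x' = [-2248349/848089, -1347873/848089, -264529/77099], P' = [31624836/848089 24948401/1696178 2304063/77099; 24948401/1696178 40590369/6784712 3534099/308396; 2304063/77099 3534099/308396 354137/14018]
step 2: x' = [89765219613/15548580928, 84194941141/31097161856, 68614609775/15548580928], P' = [580669656937/15548580928 457985155329/31097161856 465470524787/15548580928; 457985155329/31097161856 372468794393/62194323712 356927652155/31097161856; 465470524787/15548580928 356927652155/31097161856 393535606913/15548580928]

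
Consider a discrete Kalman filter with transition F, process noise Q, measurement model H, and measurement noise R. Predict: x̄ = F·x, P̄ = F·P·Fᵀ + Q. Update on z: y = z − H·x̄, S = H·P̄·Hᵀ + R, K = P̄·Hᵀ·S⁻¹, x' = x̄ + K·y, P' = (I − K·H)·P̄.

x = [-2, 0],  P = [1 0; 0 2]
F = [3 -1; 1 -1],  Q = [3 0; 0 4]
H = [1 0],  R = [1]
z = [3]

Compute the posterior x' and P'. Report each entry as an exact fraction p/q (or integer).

x' = [12/5, 1]
P' = [14/15 1/3; 1/3 16/3]

x̄ = F·x = [-6, -2]
P̄ = F·P·Fᵀ + Q = [14 5; 5 7]
y = z − H·x̄ = [9]
S = H·P̄·Hᵀ + R = [15]
K = P̄·Hᵀ·S⁻¹ = [14/15; 1/3]
x' = x̄ + K·y = [12/5, 1]
P' = (I − K·H)·P̄ = [14/15 1/3; 1/3 16/3]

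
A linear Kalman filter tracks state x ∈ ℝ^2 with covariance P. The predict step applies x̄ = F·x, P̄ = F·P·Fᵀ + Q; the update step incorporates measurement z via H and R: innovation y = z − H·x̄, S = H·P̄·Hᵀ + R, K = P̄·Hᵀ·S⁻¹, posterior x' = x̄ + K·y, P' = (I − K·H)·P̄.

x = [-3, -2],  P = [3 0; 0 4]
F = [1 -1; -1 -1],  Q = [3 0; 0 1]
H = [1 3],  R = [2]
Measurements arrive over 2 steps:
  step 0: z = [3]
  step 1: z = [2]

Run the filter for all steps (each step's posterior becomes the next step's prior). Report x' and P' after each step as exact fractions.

step 0: x̄ = F·x = [-1, 5]
step 0: P̄ = F·P·Fᵀ + Q = [10 1; 1 8]
step 0: y = z − H·x̄ = [-11]
step 0: S = H·P̄·Hᵀ + R = [90]
step 0: K = P̄·Hᵀ·S⁻¹ = [13/90; 5/18]
step 0: x' = x̄ + K·y = [-233/90, 35/18]
step 0: P' = (I − K·H)·P̄ = [731/90 -47/18; -47/18 19/18]
step 1: x̄ = F·x = [-68/15, 29/45]
step 1: P̄ = F·P·Fᵀ + Q = [87/5 -106/15; -106/15 223/45]
step 1: y = z − H·x̄ = [23/5]
step 1: S = H·P̄·Hᵀ + R = [108/5]
step 1: K = P̄·Hᵀ·S⁻¹ = [-19/108; 13/36]
step 1: x' = x̄ + K·y = [-577/108, 83/36]
step 1: P' = (I − K·H)·P̄ = [1807/108 -205/36; -205/36 77/36]

step 0: x' = [-233/90, 35/18], P' = [731/90 -47/18; -47/18 19/18]
step 1: x' = [-577/108, 83/36], P' = [1807/108 -205/36; -205/36 77/36]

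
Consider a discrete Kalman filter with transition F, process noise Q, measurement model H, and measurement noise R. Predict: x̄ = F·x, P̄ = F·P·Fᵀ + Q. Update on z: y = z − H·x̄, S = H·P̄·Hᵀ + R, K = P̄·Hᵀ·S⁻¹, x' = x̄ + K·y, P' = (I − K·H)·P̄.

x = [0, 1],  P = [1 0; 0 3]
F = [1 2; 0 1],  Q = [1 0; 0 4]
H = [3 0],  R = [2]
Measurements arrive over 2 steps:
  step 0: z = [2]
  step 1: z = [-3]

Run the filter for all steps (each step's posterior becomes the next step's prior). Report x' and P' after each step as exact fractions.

step 0: x' = [11/16, 7/16], P' = [7/32 3/32; 3/32 143/32]
step 1: x' = [-5507/5671, -4184/5671], P' = [1246/5671 578/5671; 578/5671 24536/5671]

step 0: x̄ = F·x = [2, 1]
step 0: P̄ = F·P·Fᵀ + Q = [14 6; 6 7]
step 0: y = z − H·x̄ = [-4]
step 0: S = H·P̄·Hᵀ + R = [128]
step 0: K = P̄·Hᵀ·S⁻¹ = [21/64; 9/64]
step 0: x' = x̄ + K·y = [11/16, 7/16]
step 0: P' = (I − K·H)·P̄ = [7/32 3/32; 3/32 143/32]
step 1: x̄ = F·x = [25/16, 7/16]
step 1: P̄ = F·P·Fᵀ + Q = [623/32 289/32; 289/32 271/32]
step 1: y = z − H·x̄ = [-123/16]
step 1: S = H·P̄·Hᵀ + R = [5671/32]
step 1: K = P̄·Hᵀ·S⁻¹ = [1869/5671; 867/5671]
step 1: x' = x̄ + K·y = [-5507/5671, -4184/5671]
step 1: P' = (I − K·H)·P̄ = [1246/5671 578/5671; 578/5671 24536/5671]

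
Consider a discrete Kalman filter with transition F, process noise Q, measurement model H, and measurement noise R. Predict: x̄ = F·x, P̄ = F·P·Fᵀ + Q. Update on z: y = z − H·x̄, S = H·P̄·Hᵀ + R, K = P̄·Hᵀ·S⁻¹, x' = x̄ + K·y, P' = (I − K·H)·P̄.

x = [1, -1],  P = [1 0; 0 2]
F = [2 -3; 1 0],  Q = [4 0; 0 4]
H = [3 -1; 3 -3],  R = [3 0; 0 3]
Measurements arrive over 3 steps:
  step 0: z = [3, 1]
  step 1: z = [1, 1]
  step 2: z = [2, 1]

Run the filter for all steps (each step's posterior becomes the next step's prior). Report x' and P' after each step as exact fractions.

step 0: x̄ = F·x = [5, 1]
step 0: P̄ = F·P·Fᵀ + Q = [26 2; 2 5]
step 0: y = z − H·x̄ = [-11, -11]
step 0: S = H·P̄·Hᵀ + R = [230 225; 225 246]
step 0: K = P̄·Hᵀ·S⁻¹ = [832/1985 -36/397; 757/1985 -153/397]
step 0: x' = x̄ + K·y = [2753/1985, 2073/1985]
step 0: P' = (I − K·H)·P̄ = [1338/1985 1518/1985; 1518/1985 2283/1985]
step 1: x̄ = F·x = [-713/1985, 2753/1985]
step 1: P̄ = F·P·Fᵀ + Q = [15623/1985 -1878/1985; -1878/1985 9278/1985]
step 1: y = z − H·x̄ = [6877/1985, 12383/1985]
step 1: S = H·P̄·Hᵀ + R = [167108/1985 190977/1985; 190977/1985 263868/1985]
step 1: K = P̄·Hᵀ·S⁻¹ = [476223/1279973 -89989/1279973; 412564/1279973 -460944/1279973]
step 1: x' = x̄ + K·y = [628731/1279973, 329017/1279973]
step 1: P' = (I − K·H)·P̄ = [759329/1279973 849318/1279973; 849318/1279973 1310262/1279973]
step 2: x̄ = F·x = [11757/55651, 628731/1279973]
step 2: P̄ = F·P·Fᵀ + Q = [424250/55651 -44752/55651; -44752/55651 5879221/1279973]
step 2: y = z − H·x̄ = [2377444/1279973, 2354933/1279973]
step 2: S = H·P̄·Hᵀ + R = [103714666/1279973 117808965/1279973; 117808965/1279973 163099986/1279973]
step 2: K = P̄·Hᵀ·S⁻¹ = [294254294/790878229 -55622778/790878229; 254984639/790878229 -284677299/790878229]
step 2: x' = x̄ + K·y = [611299897/790878229, 338339476/790878229]
step 2: P' = (I − K·H)·P̄ = [469192830/790878229 524815608/790878229; 524815608/790878229 809492907/790878229]

step 0: x' = [2753/1985, 2073/1985], P' = [1338/1985 1518/1985; 1518/1985 2283/1985]
step 1: x' = [628731/1279973, 329017/1279973], P' = [759329/1279973 849318/1279973; 849318/1279973 1310262/1279973]
step 2: x' = [611299897/790878229, 338339476/790878229], P' = [469192830/790878229 524815608/790878229; 524815608/790878229 809492907/790878229]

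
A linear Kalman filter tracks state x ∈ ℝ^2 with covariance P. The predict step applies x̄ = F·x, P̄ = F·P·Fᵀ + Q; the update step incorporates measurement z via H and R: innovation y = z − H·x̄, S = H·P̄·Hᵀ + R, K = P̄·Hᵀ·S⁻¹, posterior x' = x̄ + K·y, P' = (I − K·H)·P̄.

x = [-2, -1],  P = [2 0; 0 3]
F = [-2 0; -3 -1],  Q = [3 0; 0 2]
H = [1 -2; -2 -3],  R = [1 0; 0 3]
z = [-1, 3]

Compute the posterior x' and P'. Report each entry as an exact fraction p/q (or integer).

x' = [-379/328, -179/1476]
P' = [129/328 1/164; 1/164 52/369]

x̄ = F·x = [4, 7]
P̄ = F·P·Fᵀ + Q = [11 12; 12 23]
y = z − H·x̄ = [9, 32]
S = H·P̄·Hᵀ + R = [56 128; 128 398]
K = P̄·Hᵀ·S⁻¹ = [125/328 -11/41; -407/1476 -107/738]
x' = x̄ + K·y = [-379/328, -179/1476]
P' = (I − K·H)·P̄ = [129/328 1/164; 1/164 52/369]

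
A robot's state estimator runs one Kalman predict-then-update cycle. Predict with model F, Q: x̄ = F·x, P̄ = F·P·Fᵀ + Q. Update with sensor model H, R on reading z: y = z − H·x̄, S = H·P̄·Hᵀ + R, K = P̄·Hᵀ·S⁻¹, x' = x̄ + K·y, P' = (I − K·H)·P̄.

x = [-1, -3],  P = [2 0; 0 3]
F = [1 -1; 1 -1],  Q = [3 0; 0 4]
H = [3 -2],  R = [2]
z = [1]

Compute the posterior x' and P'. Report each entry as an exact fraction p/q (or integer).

x̄ = F·x = [2, 2]
P̄ = F·P·Fᵀ + Q = [8 5; 5 9]
y = z − H·x̄ = [-1]
S = H·P̄·Hᵀ + R = [50]
K = P̄·Hᵀ·S⁻¹ = [7/25; -3/50]
x' = x̄ + K·y = [43/25, 103/50]
P' = (I − K·H)·P̄ = [102/25 146/25; 146/25 441/50]

x' = [43/25, 103/50]
P' = [102/25 146/25; 146/25 441/50]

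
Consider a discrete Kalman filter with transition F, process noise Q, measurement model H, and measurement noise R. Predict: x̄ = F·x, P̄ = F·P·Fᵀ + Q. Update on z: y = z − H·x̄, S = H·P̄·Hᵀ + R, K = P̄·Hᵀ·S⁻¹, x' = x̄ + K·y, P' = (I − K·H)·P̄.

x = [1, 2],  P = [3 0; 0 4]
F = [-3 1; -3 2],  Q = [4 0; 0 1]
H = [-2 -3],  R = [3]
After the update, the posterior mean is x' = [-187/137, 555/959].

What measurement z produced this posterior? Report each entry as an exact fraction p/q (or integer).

z = [1]

x̄ = F·x = [-1, 1]
P̄ = F·P·Fᵀ + Q = [35 35; 35 44]
S = H·P̄·Hᵀ + R = [959]
K = P̄·Hᵀ·S⁻¹ = [-25/137; -202/959]
x' − x̄ = [-50/137, -404/959] = K·y
y = (KᵀK)⁻¹·Kᵀ·(x' − x̄) = [2]
z = y + H·x̄ = [2] + [-1] = [1]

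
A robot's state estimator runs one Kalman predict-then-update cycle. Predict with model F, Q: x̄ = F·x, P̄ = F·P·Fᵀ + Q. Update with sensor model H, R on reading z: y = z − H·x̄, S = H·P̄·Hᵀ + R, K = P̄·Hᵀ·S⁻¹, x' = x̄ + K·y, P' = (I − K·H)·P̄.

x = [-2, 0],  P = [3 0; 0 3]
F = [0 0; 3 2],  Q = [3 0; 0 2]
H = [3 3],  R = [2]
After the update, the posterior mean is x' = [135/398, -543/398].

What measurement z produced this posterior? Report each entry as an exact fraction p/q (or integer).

z = [-3]

x̄ = F·x = [0, -6]
P̄ = F·P·Fᵀ + Q = [3 0; 0 41]
S = H·P̄·Hᵀ + R = [398]
K = P̄·Hᵀ·S⁻¹ = [9/398; 123/398]
x' − x̄ = [135/398, 1845/398] = K·y
y = (KᵀK)⁻¹·Kᵀ·(x' − x̄) = [15]
z = y + H·x̄ = [15] + [-18] = [-3]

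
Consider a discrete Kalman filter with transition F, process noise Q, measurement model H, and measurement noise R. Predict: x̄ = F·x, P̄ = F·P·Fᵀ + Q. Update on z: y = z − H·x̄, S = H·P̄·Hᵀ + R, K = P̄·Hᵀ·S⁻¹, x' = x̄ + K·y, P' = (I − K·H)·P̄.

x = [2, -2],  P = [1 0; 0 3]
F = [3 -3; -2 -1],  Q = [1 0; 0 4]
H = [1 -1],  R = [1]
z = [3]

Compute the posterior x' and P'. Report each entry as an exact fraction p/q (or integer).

x' = [142/43, 2/43]
P' = [435/43 401/43; 401/43 409/43]

x̄ = F·x = [12, -2]
P̄ = F·P·Fᵀ + Q = [37 3; 3 11]
y = z − H·x̄ = [-11]
S = H·P̄·Hᵀ + R = [43]
K = P̄·Hᵀ·S⁻¹ = [34/43; -8/43]
x' = x̄ + K·y = [142/43, 2/43]
P' = (I − K·H)·P̄ = [435/43 401/43; 401/43 409/43]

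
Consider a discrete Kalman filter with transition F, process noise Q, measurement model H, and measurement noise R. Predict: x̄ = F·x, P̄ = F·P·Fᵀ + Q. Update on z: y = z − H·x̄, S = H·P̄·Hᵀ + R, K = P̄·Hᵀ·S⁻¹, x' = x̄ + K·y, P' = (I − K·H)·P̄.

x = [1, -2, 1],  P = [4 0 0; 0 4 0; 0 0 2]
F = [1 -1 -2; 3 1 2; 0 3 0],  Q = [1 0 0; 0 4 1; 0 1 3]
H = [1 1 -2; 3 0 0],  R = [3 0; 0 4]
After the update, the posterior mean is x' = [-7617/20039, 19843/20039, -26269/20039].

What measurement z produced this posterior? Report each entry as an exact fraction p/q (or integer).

z = [3, -1]

x̄ = F·x = [1, 3, -6]
P̄ = F·P·Fᵀ + Q = [17 0 -12; 0 52 13; -12 13 39]
S = H·P̄·Hᵀ + R = [224 123; 123 157]
K = P̄·Hᵀ·S⁻¹ = [164/20039 6381/20039; 4082/20039 -3198/20039; -7661/20039 1407/20039]
x' − x̄ = [-27656/20039, -40274/20039, 93965/20039] = K·y
y = (KᵀK)⁻¹·Kᵀ·(x' − x̄) = [-13, -4]
z = y + H·x̄ = [-13, -4] + [16, 3] = [3, -1]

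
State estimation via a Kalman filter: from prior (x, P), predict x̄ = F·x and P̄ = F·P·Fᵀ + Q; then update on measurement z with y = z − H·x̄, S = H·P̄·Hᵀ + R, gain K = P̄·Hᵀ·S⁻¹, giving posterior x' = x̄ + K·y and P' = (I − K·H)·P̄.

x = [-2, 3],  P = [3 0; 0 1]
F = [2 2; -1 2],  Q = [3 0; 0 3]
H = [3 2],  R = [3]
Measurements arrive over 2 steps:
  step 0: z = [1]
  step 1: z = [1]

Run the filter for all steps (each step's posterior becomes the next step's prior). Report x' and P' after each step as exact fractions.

step 0: x̄ = F·x = [2, 8]
step 0: P̄ = F·P·Fᵀ + Q = [19 -2; -2 10]
step 0: y = z − H·x̄ = [-21]
step 0: S = H·P̄·Hᵀ + R = [190]
step 0: K = P̄·Hᵀ·S⁻¹ = [53/190; 7/95]
step 0: x' = x̄ + K·y = [-733/190, 613/95]
step 0: P' = (I − K·H)·P̄ = [801/190 -561/95; -561/95 852/95]
step 1: x̄ = F·x = [493/95, 637/38]
step 1: P̄ = F·P·Fᵀ + Q = [807/95 297/19; 297/19 2535/38]
step 1: y = z − H·x̄ = [-4569/95]
step 1: S = H·P̄·Hᵀ + R = [50718/95]
step 1: K = P̄·Hᵀ·S⁻¹ = [1797/16906; 2855/8453]
step 1: x' = x̄ + K·y = [1307/16906, 8777/16906]
step 1: P' = (I − K·H)·P̄ = [41637/16906 -29880/8453; -29880/8453 98205/16906]

step 0: x' = [-733/190, 613/95], P' = [801/190 -561/95; -561/95 852/95]
step 1: x' = [1307/16906, 8777/16906], P' = [41637/16906 -29880/8453; -29880/8453 98205/16906]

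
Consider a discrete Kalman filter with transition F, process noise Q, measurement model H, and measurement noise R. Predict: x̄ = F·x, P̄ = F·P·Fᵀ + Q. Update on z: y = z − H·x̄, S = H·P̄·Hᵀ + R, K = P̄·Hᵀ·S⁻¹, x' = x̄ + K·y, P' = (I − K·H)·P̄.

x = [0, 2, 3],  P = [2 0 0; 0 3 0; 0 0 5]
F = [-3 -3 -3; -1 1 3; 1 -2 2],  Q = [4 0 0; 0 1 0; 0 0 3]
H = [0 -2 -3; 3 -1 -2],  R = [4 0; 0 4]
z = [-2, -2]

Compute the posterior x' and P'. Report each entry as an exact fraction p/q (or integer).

x̄ = F·x = [-15, 11, 2]
P̄ = F·P·Fᵀ + Q = [94 -48 -18; -48 51 22; -18 22 37]
y = z − H·x̄ = [26, 58]
S = H·P̄·Hᵀ + R = [805 928; 928 1641]
K = P̄·Hᵀ·S⁻¹ = [-93498/459821 155430/459821; -53896/459821 -36491/459821; -115155/459821 23090/459821]
x' = x̄ + K·y = [-313323/459821, 1540257/459821, -735168/459821]
P' = (I − K·H)·P̄ = [360494/459821 -631302/459821 545532/459821; -631302/459821 5674994/459821 -3711468/459821; 545532/459821 -3711468/459821 2627852/459821]

x' = [-313323/459821, 1540257/459821, -735168/459821]
P' = [360494/459821 -631302/459821 545532/459821; -631302/459821 5674994/459821 -3711468/459821; 545532/459821 -3711468/459821 2627852/459821]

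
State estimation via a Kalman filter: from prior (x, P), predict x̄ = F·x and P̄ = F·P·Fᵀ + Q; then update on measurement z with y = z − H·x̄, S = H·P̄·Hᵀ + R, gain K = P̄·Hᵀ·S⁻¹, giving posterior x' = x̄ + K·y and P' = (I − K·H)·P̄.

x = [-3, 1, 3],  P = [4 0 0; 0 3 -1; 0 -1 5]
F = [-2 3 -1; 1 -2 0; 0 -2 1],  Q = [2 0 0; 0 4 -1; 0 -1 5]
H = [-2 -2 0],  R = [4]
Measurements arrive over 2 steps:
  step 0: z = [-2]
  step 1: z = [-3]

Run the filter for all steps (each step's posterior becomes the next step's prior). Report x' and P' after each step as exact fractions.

step 0: x' = [6, -5, 1], P' = [56/3 -52/3 -8; -52/3 356/21 51/7; -8 51/7 107/7]
step 1: x' = [281/124, -61/62, -121/124], P' = [84865/1302 -40973/651 -13799/1302; -40973/651 40154/651 6322/651; -13799/1302 6322/651 13231/1302]

step 0: x̄ = F·x = [6, -5, 1]
step 0: P̄ = F·P·Fᵀ + Q = [56 -28 -28; -28 20 13; -28 13 26]
step 0: y = z − H·x̄ = [0]
step 0: S = H·P̄·Hᵀ + R = [84]
step 0: K = P̄·Hᵀ·S⁻¹ = [-2/3; 4/21; 5/14]
step 0: x' = x̄ + K·y = [6, -5, 1]
step 0: P' = (I − K·H)·P̄ = [56/3 -52/3 -8; -52/3 356/21 51/7; -8 51/7 107/7]
step 1: x̄ = F·x = [-28, 16, 11]
step 1: P̄ = F·P·Fᵀ + Q = [7913/21 -4994/21 -2812/21; -4994/21 3356/21 1657/21; -2812/21 1657/21 1238/21]
step 1: y = z − H·x̄ = [-27]
step 1: S = H·P̄·Hᵀ + R = [248]
step 1: K = P̄·Hᵀ·S⁻¹ = [-139/124; 39/62; 55/124]
step 1: x' = x̄ + K·y = [281/124, -61/62, -121/124]
step 1: P' = (I − K·H)·P̄ = [84865/1302 -40973/651 -13799/1302; -40973/651 40154/651 6322/651; -13799/1302 6322/651 13231/1302]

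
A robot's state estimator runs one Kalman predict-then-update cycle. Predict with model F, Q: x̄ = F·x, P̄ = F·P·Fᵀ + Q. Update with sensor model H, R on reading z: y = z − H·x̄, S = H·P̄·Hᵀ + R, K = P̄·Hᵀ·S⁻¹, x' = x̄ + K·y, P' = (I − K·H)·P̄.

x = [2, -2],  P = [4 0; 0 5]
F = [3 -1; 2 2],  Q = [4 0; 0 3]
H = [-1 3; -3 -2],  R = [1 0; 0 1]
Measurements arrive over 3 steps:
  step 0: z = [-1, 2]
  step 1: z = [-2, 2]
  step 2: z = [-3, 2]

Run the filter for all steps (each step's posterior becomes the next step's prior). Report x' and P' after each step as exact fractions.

step 0: x̄ = F·x = [8, 0]
step 0: P̄ = F·P·Fᵀ + Q = [45 14; 14 39]
step 0: y = z − H·x̄ = [7, 26]
step 0: S = H·P̄·Hᵀ + R = [313 -197; -197 730]
step 0: K = P̄·Hᵀ·S⁻¹ = [-34301/189681 -51610/189681; 51550/189681 -17269/189681]
step 0: x' = x̄ + K·y = [-64519/189681, -88144/189681]
step 0: P' = (I − K·H)·P̄ = [20312/189681 -4663/189681; -4663/189681 15629/189681]
step 1: x̄ = F·x = [-105413/189681, -305326/189681]
step 1: P̄ = F·P·Fᵀ + Q = [985139/189681 71962/189681; 71962/189681 675503/189681]
step 1: y = z − H·x̄ = [431203/189681, -547529/189681]
step 1: S = H·P̄·Hᵀ + R = [6822575/189681 -1601335/189681; -1601335/189681 12621488/189681]
step 1: K = P̄·Hᵀ·S⁻¹ = [-77351979/440459375 -23594686/88091875; 116828636/440459375 -7971651/88091875]
step 1: x' = x̄ + K·y = [-80085382/440459375, -328358087/440459375]
step 1: P' = (I − K·H)·P̄ = [46238568/440459375 -10371137/440459375; -10371137/440459375 35485833/440459375]
step 2: x̄ = F·x = [88101941/440459375, -816886938/440459375]
step 2: P̄ = F·P·Fᵀ + Q = [2275697267/440459375 164975194/440459375; 164975194/440459375 1565306633/440459375]
step 2: y = z − H·x̄ = [243476926/88091875, -488549303/440459375]
step 2: S = H·P̄·Hᵀ + R = [632562607/17618375 -743914871/88091875; -743914871/88091875 29162663638/440459375]
step 2: K = P̄·Hᵀ·S⁻¹ = [-178343794475/1015632894783 -272001576374/1015632894783; 269375478890/1015632894783 -91907050243/1015632894783]
step 2: x' = x̄ + K·y = [3974952799/338544298261, -345716751225/338544298261]
step 2: P' = (I − K·H)·P̄ = [106608392552/1015632894783 -23911800641/1015632894783; -23911800641/1015632894783 81821226083/1015632894783]

step 0: x' = [-64519/189681, -88144/189681], P' = [20312/189681 -4663/189681; -4663/189681 15629/189681]
step 1: x' = [-80085382/440459375, -328358087/440459375], P' = [46238568/440459375 -10371137/440459375; -10371137/440459375 35485833/440459375]
step 2: x' = [3974952799/338544298261, -345716751225/338544298261], P' = [106608392552/1015632894783 -23911800641/1015632894783; -23911800641/1015632894783 81821226083/1015632894783]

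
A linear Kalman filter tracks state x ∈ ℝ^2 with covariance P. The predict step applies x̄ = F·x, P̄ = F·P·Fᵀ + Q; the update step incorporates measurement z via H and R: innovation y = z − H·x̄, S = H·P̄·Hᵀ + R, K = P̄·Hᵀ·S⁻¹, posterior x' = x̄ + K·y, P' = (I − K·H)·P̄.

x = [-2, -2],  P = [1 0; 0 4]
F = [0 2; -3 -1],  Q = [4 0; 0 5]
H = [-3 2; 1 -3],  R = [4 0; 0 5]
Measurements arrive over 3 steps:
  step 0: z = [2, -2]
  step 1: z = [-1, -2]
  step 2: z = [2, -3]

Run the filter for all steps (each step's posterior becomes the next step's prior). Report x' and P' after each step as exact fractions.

step 0: x̄ = F·x = [-4, 8]
step 0: P̄ = F·P·Fᵀ + Q = [20 -8; -8 18]
step 0: y = z − H·x̄ = [-26, 26]
step 0: S = H·P̄·Hᵀ + R = [352 -256; -256 235]
step 0: K = P̄·Hᵀ·S⁻¹ = [-1649/4296 -124/537; -443/4296 -202/537]
step 0: x' = x̄ + K·y = [-17/716, 645/716]
step 0: P' = (I − K·H)·P̄ = [1061/1074 767/1074; 767/1074 929/1074]
step 1: x̄ = F·x = [645/358, -297/358]
step 1: P̄ = F·P·Fᵀ + Q = [4006/537 -3230/537; -3230/537 10225/537]
step 1: y = z − H·x̄ = [2171/358, -1126/179]
step 1: S = H·P̄·Hᵀ + R = [117862/537 -108898/537; -108898/537 118096/537]
step 1: K = P̄·Hᵀ·S⁻¹ = [-321560/959151 -185279/959151; -123625/1918302 -664735/1918302]
step 1: x' = x̄ + K·y = [629039/639434, 1226923/1278868]
step 1: P' = (I − K·H)·P̄ = [815930/959151 580775/959151; 580775/959151 1495075/1918302]
step 2: x̄ = F·x = [1226923/639434, -5001157/1278868]
step 2: P̄ = F·P·Fᵀ + Q = [6826754/959151 -4979725/959151; -4979725/959151 32742625/1918302]
step 2: y = z − H·x̄ = [4980397/319717, -21293921/1278868]
step 2: S = H·P̄·Hᵀ + R = [190519340/959151 -173485112/959151; -173485112/959151 377685343/1918302]
step 2: K = P̄·Hᵀ·S⁻¹ = [-1028123780/3065782683 -591151142/3065782683; -198137000/3065782683 -1060211825/3065782683]
step 2: x' = x̄ + K·y = [-290080030/3065782683, 5155188241/6131565366]
step 2: P' = (I − K·H)·P̄ = [2606999540/3065782683 1854251750/3065782683; 1854251750/3065782683 2385103625/3065782683]

step 0: x' = [-17/716, 645/716], P' = [1061/1074 767/1074; 767/1074 929/1074]
step 1: x' = [629039/639434, 1226923/1278868], P' = [815930/959151 580775/959151; 580775/959151 1495075/1918302]
step 2: x' = [-290080030/3065782683, 5155188241/6131565366], P' = [2606999540/3065782683 1854251750/3065782683; 1854251750/3065782683 2385103625/3065782683]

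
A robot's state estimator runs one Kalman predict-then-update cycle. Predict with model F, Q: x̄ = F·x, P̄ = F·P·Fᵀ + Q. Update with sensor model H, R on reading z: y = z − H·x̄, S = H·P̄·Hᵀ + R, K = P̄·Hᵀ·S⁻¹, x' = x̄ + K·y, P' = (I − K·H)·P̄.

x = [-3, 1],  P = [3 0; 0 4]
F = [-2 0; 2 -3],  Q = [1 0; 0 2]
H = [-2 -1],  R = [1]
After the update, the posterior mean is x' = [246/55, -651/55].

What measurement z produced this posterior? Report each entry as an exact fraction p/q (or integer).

x̄ = F·x = [6, -9]
P̄ = F·P·Fᵀ + Q = [13 -12; -12 50]
S = H·P̄·Hᵀ + R = [55]
K = P̄·Hᵀ·S⁻¹ = [-14/55; -26/55]
x' − x̄ = [-84/55, -156/55] = K·y
y = (KᵀK)⁻¹·Kᵀ·(x' − x̄) = [6]
z = y + H·x̄ = [6] + [-3] = [3]

z = [3]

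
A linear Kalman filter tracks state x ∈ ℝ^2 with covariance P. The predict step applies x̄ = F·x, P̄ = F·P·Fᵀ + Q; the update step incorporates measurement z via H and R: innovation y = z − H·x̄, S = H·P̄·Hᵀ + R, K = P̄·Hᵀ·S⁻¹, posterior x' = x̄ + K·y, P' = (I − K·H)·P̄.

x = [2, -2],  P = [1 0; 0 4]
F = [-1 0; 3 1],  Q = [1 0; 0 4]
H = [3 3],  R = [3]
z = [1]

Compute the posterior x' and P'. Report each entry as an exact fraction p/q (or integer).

x̄ = F·x = [-2, 4]
P̄ = F·P·Fᵀ + Q = [2 -3; -3 17]
y = z − H·x̄ = [-5]
S = H·P̄·Hᵀ + R = [120]
K = P̄·Hᵀ·S⁻¹ = [-1/40; 7/20]
x' = x̄ + K·y = [-15/8, 9/4]
P' = (I − K·H)·P̄ = [77/40 -39/20; -39/20 23/10]

x' = [-15/8, 9/4]
P' = [77/40 -39/20; -39/20 23/10]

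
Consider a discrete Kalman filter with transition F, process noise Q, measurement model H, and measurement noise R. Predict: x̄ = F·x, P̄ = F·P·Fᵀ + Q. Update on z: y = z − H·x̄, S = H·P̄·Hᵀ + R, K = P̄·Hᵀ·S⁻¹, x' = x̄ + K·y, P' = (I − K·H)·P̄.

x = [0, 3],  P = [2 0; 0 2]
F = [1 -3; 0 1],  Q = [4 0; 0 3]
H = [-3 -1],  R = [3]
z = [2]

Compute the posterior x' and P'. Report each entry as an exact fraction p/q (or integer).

x' = [-60/47, 139/94]
P' = [39/47 -135/94; -135/94 771/188]

x̄ = F·x = [-9, 3]
P̄ = F·P·Fᵀ + Q = [24 -6; -6 5]
y = z − H·x̄ = [-22]
S = H·P̄·Hᵀ + R = [188]
K = P̄·Hᵀ·S⁻¹ = [-33/94; 13/188]
x' = x̄ + K·y = [-60/47, 139/94]
P' = (I − K·H)·P̄ = [39/47 -135/94; -135/94 771/188]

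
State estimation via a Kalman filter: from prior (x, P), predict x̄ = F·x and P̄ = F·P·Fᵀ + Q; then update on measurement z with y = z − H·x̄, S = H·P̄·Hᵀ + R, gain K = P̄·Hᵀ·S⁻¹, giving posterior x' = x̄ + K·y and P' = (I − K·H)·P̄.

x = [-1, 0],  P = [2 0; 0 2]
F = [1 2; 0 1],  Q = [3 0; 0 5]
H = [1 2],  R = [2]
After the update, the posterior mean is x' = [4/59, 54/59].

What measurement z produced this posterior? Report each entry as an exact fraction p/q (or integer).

z = [2]

x̄ = F·x = [-1, 0]
P̄ = F·P·Fᵀ + Q = [13 4; 4 7]
S = H·P̄·Hᵀ + R = [59]
K = P̄·Hᵀ·S⁻¹ = [21/59; 18/59]
x' − x̄ = [63/59, 54/59] = K·y
y = (KᵀK)⁻¹·Kᵀ·(x' − x̄) = [3]
z = y + H·x̄ = [3] + [-1] = [2]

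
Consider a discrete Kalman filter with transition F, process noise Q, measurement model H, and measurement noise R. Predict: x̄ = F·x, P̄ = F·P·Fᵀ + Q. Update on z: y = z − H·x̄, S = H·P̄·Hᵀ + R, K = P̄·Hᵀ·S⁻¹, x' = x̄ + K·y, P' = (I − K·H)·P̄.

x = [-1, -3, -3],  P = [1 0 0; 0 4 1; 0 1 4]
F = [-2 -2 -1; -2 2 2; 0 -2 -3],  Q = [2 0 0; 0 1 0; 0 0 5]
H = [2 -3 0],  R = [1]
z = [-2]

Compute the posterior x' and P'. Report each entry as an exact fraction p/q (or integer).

x̄ = F·x = [11, -10, 15]
P̄ = F·P·Fᵀ + Q = [30 -26 36; -26 45 -50; 36 -50 69]
y = z − H·x̄ = [-54]
S = H·P̄·Hᵀ + R = [838]
K = P̄·Hᵀ·S⁻¹ = [69/419; -187/838; 111/419]
x' = x̄ + K·y = [883/419, 859/419, 291/419]
P' = (I − K·H)·P̄ = [3048/419 2009/419 -234/419; 2009/419 2741/838 -193/419; -234/419 -193/419 4269/419]

x' = [883/419, 859/419, 291/419]
P' = [3048/419 2009/419 -234/419; 2009/419 2741/838 -193/419; -234/419 -193/419 4269/419]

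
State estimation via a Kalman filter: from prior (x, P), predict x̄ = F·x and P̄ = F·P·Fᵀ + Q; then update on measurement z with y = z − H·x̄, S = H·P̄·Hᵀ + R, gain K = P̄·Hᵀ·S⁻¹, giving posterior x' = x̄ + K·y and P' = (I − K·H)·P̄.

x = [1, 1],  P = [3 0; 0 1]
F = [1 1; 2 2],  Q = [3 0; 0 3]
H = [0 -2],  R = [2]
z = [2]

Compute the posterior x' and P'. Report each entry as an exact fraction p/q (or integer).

x' = [-2/39, -34/39]
P' = [145/39 8/39; 8/39 19/39]

x̄ = F·x = [2, 4]
P̄ = F·P·Fᵀ + Q = [7 8; 8 19]
y = z − H·x̄ = [10]
S = H·P̄·Hᵀ + R = [78]
K = P̄·Hᵀ·S⁻¹ = [-8/39; -19/39]
x' = x̄ + K·y = [-2/39, -34/39]
P' = (I − K·H)·P̄ = [145/39 8/39; 8/39 19/39]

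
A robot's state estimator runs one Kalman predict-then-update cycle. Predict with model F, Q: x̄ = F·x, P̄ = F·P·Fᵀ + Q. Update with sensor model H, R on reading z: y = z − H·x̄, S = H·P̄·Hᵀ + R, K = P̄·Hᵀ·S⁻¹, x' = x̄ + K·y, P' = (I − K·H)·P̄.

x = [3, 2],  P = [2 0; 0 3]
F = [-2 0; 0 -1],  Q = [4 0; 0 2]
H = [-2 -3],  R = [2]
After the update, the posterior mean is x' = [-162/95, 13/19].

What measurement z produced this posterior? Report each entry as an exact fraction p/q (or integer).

x̄ = F·x = [-6, -2]
P̄ = F·P·Fᵀ + Q = [12 0; 0 5]
S = H·P̄·Hᵀ + R = [95]
K = P̄·Hᵀ·S⁻¹ = [-24/95; -3/19]
x' − x̄ = [408/95, 51/19] = K·y
y = (KᵀK)⁻¹·Kᵀ·(x' − x̄) = [-17]
z = y + H·x̄ = [-17] + [18] = [1]

z = [1]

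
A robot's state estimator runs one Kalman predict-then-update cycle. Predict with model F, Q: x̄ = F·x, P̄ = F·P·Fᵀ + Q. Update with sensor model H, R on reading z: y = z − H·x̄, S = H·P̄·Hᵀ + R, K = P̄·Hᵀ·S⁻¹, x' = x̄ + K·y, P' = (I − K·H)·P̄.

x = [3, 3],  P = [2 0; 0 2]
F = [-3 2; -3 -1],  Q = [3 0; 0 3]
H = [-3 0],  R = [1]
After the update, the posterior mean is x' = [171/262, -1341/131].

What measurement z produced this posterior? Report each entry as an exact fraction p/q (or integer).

z = [-2]

x̄ = F·x = [-3, -12]
P̄ = F·P·Fᵀ + Q = [29 14; 14 23]
S = H·P̄·Hᵀ + R = [262]
K = P̄·Hᵀ·S⁻¹ = [-87/262; -21/131]
x' − x̄ = [957/262, 231/131] = K·y
y = (KᵀK)⁻¹·Kᵀ·(x' − x̄) = [-11]
z = y + H·x̄ = [-11] + [9] = [-2]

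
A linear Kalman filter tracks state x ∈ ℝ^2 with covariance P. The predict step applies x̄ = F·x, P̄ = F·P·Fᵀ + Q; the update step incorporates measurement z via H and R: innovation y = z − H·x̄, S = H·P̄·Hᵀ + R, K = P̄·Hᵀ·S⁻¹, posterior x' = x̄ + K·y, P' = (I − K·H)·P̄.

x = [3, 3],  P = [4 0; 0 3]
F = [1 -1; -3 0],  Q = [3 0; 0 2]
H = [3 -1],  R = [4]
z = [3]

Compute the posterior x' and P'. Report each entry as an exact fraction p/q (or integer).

x' = [-21/17, -116/17]
P' = [23/17 55/17; 55/17 569/51]

x̄ = F·x = [0, -9]
P̄ = F·P·Fᵀ + Q = [10 -12; -12 38]
y = z − H·x̄ = [-6]
S = H·P̄·Hᵀ + R = [204]
K = P̄·Hᵀ·S⁻¹ = [7/34; -37/102]
x' = x̄ + K·y = [-21/17, -116/17]
P' = (I − K·H)·P̄ = [23/17 55/17; 55/17 569/51]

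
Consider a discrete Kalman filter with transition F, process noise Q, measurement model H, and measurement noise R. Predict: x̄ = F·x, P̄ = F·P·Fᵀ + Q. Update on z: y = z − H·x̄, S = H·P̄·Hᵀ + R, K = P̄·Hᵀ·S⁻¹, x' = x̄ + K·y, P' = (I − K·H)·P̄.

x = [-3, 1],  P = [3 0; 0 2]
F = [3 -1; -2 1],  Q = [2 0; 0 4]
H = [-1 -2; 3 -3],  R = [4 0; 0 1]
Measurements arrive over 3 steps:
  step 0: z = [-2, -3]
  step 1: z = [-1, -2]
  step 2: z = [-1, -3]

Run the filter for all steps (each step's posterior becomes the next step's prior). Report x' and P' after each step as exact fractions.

step 0: x' = [-324/1781, 13495/16029], P' = [716/1781 588/1781; 588/1781 5918/16029]
step 1: x' = [-1508919/7305479, 3531504/7305479], P' = [2849860/7305479 2349672/7305479; 2349672/7305479 2651359/7305479]
step 2: x' = [-5344798977/13106037499, 7937239582/13106037499], P' = [5108647540/13106037499 4212377488/13106037499; 4212377488/13106037499 4754386890/13106037499]

step 0: x̄ = F·x = [-10, 7]
step 0: P̄ = F·P·Fᵀ + Q = [31 -20; -20 18]
step 0: y = z − H·x̄ = [2, 48]
step 0: S = H·P̄·Hᵀ + R = [27 75; 75 802]
step 0: K = P̄·Hᵀ·S⁻¹ = [-473/1781 384/1781; -4282/16029 -626/5343]
step 0: x' = x̄ + K·y = [-324/1781, 13495/16029]
step 0: P' = (I − K·H)·P̄ = [716/1781 588/1781; 588/1781 5918/16029]
step 1: x̄ = F·x = [-1711/1233, 19327/16029]
step 1: P̄ = F·P·Fᵀ + Q = [4940/1233 -1394/1233; -1394/1233 74642/16029]
step 1: y = z − H·x̄ = [382/16029, 30884/5343]
step 1: S = H·P̄·Hᵀ + R = [354416/16029 103186/5343; 103186/5343 176887/1781]
step 1: K = P̄·Hᵀ·S⁻¹ = [-1887301/7305479 1500564/7305479; -3826195/14610958 -905061/7305479]
step 1: x' = x̄ + K·y = [-1508919/7305479, 3531504/7305479]
step 1: P' = (I − K·H)·P̄ = [2849860/7305479 2349672/7305479; 2349672/7305479 2651359/7305479]
step 2: x̄ = F·x = [-8058261/7305479, 6549342/7305479]
step 2: P̄ = F·P·Fᵀ + Q = [28813025/7305479 -8002159/7305479; -8002159/7305479 33874027/7305479]
step 2: y = z − H·x̄ = [-2265056/7305479, 21906372/7305479]
step 2: S = H·P̄·Hᵀ + R = [161522413/7305479 140811564/7305479; 140811564/7305479 715527809/7305479]
step 2: K = P̄·Hᵀ·S⁻¹ = [-3383350629/13106037499 2688810156/13106037499; -3430287817/13106037499 -1626028206/13106037499]
step 2: x' = x̄ + K·y = [-5344798977/13106037499, 7937239582/13106037499]
step 2: P' = (I − K·H)·P̄ = [5108647540/13106037499 4212377488/13106037499; 4212377488/13106037499 4754386890/13106037499]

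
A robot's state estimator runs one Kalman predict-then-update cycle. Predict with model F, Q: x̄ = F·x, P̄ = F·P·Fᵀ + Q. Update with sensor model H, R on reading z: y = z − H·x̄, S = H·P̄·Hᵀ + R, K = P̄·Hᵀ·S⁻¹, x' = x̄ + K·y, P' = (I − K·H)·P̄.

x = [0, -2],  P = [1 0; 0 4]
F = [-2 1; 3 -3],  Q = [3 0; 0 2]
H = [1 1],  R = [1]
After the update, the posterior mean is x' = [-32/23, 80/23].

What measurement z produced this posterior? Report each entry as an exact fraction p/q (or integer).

x̄ = F·x = [-2, 6]
P̄ = F·P·Fᵀ + Q = [11 -18; -18 47]
S = H·P̄·Hᵀ + R = [23]
K = P̄·Hᵀ·S⁻¹ = [-7/23; 29/23]
x' − x̄ = [14/23, -58/23] = K·y
y = (KᵀK)⁻¹·Kᵀ·(x' − x̄) = [-2]
z = y + H·x̄ = [-2] + [4] = [2]

z = [2]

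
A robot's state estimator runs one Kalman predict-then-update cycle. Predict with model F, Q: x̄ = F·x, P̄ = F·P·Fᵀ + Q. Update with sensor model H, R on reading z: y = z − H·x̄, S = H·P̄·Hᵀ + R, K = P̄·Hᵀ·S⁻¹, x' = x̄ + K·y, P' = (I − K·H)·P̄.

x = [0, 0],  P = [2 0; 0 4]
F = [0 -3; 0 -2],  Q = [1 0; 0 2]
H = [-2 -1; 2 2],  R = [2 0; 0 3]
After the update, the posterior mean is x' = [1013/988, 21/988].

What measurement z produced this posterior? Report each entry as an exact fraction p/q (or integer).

x̄ = F·x = [0, 0]
P̄ = F·P·Fᵀ + Q = [37 24; 24 18]
S = H·P̄·Hᵀ + R = [264 -328; -328 415]
K = P̄·Hᵀ·S⁻¹ = [-327/988 8/247; 81/988 66/247]
x' − x̄ = [1013/988, 21/988] = K·y
y = (KᵀK)⁻¹·Kᵀ·(x' − x̄) = [-3, 1]
z = y + H·x̄ = [-3, 1] + [0, 0] = [-3, 1]

z = [-3, 1]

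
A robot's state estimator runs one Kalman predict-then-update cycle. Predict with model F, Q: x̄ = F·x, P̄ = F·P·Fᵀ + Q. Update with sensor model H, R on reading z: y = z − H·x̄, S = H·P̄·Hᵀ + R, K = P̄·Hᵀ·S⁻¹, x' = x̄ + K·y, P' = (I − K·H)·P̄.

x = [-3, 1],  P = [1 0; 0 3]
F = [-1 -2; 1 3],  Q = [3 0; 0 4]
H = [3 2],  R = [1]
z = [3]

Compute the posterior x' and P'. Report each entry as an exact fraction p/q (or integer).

x̄ = F·x = [1, 0]
P̄ = F·P·Fᵀ + Q = [16 -19; -19 32]
y = z − H·x̄ = [0]
S = H·P̄·Hᵀ + R = [45]
K = P̄·Hᵀ·S⁻¹ = [2/9; 7/45]
x' = x̄ + K·y = [1, 0]
P' = (I − K·H)·P̄ = [124/9 -185/9; -185/9 1391/45]

x' = [1, 0]
P' = [124/9 -185/9; -185/9 1391/45]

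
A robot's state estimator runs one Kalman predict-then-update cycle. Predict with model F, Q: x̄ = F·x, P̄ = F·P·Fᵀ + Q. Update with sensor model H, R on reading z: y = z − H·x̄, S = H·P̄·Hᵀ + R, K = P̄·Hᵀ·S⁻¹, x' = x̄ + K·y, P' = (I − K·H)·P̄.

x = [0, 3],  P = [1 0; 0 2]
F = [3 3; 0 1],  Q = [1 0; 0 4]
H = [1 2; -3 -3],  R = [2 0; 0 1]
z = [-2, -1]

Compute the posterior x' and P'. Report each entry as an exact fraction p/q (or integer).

x' = [1751/1047, -480/349]
P' = [1480/1047 -438/349; -438/349 420/349]

x̄ = F·x = [9, 3]
P̄ = F·P·Fᵀ + Q = [28 6; 6 6]
y = z − H·x̄ = [-17, 35]
S = H·P̄·Hᵀ + R = [78 -174; -174 415]
K = P̄·Hᵀ·S⁻¹ = [-574/1047 -166/349; 201/349 54/349]
x' = x̄ + K·y = [1751/1047, -480/349]
P' = (I − K·H)·P̄ = [1480/1047 -438/349; -438/349 420/349]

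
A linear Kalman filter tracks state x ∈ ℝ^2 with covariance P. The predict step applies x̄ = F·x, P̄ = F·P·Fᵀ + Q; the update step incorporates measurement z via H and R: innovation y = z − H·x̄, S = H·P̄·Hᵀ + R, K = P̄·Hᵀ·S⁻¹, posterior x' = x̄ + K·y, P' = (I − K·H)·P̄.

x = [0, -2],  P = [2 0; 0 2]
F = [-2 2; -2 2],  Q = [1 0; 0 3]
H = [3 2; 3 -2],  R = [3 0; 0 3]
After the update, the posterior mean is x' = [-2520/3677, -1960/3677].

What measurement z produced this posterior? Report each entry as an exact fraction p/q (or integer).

z = [-3, -1]

x̄ = F·x = [-4, -4]
P̄ = F·P·Fᵀ + Q = [17 16; 16 19]
S = H·P̄·Hᵀ + R = [424 77; 77 40]
K = P̄·Hᵀ·S⁻¹ = [619/3677 555/3677; 890/3677 -794/3677]
x' − x̄ = [12188/3677, 12748/3677] = K·y
y = (KᵀK)⁻¹·Kᵀ·(x' − x̄) = [17, 3]
z = y + H·x̄ = [17, 3] + [-20, -4] = [-3, -1]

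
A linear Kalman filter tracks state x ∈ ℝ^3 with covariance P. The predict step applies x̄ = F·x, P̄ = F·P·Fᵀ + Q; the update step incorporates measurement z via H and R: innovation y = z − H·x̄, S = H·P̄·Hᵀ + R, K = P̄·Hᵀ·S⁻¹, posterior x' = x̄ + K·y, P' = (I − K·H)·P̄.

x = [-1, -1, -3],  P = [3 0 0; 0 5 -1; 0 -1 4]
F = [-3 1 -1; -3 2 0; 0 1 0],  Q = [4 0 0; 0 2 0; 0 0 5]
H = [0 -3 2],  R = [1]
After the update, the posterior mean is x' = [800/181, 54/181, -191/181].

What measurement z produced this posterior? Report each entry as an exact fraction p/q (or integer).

x̄ = F·x = [5, 1, -1]
P̄ = F·P·Fᵀ + Q = [42 39 6; 39 49 10; 6 10 10]
S = H·P̄·Hᵀ + R = [362]
K = P̄·Hᵀ·S⁻¹ = [-105/362; -127/362; -5/181]
x' − x̄ = [-105/181, -127/181, -10/181] = K·y
y = (KᵀK)⁻¹·Kᵀ·(x' − x̄) = [2]
z = y + H·x̄ = [2] + [-5] = [-3]

z = [-3]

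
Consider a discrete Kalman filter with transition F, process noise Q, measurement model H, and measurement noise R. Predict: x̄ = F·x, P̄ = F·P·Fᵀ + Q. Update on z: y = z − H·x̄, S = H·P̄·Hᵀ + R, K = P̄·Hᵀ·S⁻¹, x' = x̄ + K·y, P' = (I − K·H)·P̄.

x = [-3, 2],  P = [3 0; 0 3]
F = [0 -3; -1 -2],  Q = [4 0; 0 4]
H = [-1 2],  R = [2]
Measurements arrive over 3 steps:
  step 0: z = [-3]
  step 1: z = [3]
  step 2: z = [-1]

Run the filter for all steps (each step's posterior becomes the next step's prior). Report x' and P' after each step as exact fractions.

step 0: x' = [-257/37, -177/37], P' = [1122/37 566/37; 566/37 303/37]
step 1: x' = [47767/7869, 12089/2623], P' = [144398/7869 25452/2623; 25452/2623 14718/2623]
step 2: x' = [-800917/137536, -242359/68768], P' = [5059547/275072 1334777/137536; 1334777/137536 385059/68768]

step 0: x̄ = F·x = [-6, -1]
step 0: P̄ = F·P·Fᵀ + Q = [31 18; 18 19]
step 0: y = z − H·x̄ = [-7]
step 0: S = H·P̄·Hᵀ + R = [37]
step 0: K = P̄·Hᵀ·S⁻¹ = [5/37; 20/37]
step 0: x' = x̄ + K·y = [-257/37, -177/37]
step 0: P' = (I − K·H)·P̄ = [1122/37 566/37; 566/37 303/37]
step 1: x̄ = F·x = [531/37, 611/37]
step 1: P̄ = F·P·Fᵀ + Q = [2875/37 3516/37; 3516/37 4746/37]
step 1: y = z − H·x̄ = [-580/37]
step 1: S = H·P̄·Hᵀ + R = [7869/37]
step 1: K = P̄·Hᵀ·S⁻¹ = [4157/7869; 1992/2623]
step 1: x' = x̄ + K·y = [47767/7869, 12089/2623]
step 1: P' = (I − K·H)·P̄ = [144398/7869 25452/2623; 25452/2623 14718/2623]
step 2: x̄ = F·x = [-36267/2623, -120301/7869]
step 2: P̄ = F·P·Fᵀ + Q = [142954/2623 164664/2623; 164664/2623 657914/7869]
step 2: y = z − H·x̄ = [123932/7869]
step 2: S = H·P̄·Hᵀ + R = [1100288/7869]
step 2: K = P̄·Hᵀ·S⁻¹ = [279561/550144; 205459/275072]
step 2: x' = x̄ + K·y = [-800917/137536, -242359/68768]
step 2: P' = (I − K·H)·P̄ = [5059547/275072 1334777/137536; 1334777/137536 385059/68768]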